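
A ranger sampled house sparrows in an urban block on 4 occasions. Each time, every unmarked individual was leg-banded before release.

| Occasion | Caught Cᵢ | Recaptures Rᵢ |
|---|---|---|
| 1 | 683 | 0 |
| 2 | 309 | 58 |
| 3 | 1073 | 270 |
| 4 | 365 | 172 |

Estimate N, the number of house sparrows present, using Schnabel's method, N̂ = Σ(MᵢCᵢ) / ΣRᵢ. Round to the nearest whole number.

Marked at large before each occasion: Mᵢ = Σⱼ<ᵢ (Cⱼ − Rⱼ) → M1=0, M2=683, M3=934, M4=1737
Σ MᵢCᵢ = 0·683 + 683·309 + 934·1073 + 1737·365 = 0 + 211047 + 1002182 + 634005 = 1847234
Σ Rᵢ = 0 + 58 + 270 + 172 = 500
N̂ = 1847234 / 500 ≈ 3694.47 → 3694

N ≈ 3694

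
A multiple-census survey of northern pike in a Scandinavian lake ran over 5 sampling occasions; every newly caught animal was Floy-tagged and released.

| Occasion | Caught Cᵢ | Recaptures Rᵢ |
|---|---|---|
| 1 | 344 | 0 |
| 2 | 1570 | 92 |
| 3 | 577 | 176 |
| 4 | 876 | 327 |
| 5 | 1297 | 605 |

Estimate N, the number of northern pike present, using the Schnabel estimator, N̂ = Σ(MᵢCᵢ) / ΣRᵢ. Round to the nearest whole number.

Marked at large before each occasion: Mᵢ = Σⱼ<ᵢ (Cⱼ − Rⱼ) → M1=0, M2=344, M3=1822, M4=2223, M5=2772
Σ MᵢCᵢ = 0·344 + 344·1570 + 1822·577 + 2223·876 + 2772·1297 = 0 + 540080 + 1051294 + 1947348 + 3595284 = 7134006
Σ Rᵢ = 0 + 92 + 176 + 327 + 605 = 1200
N̂ = 7134006 / 1200 ≈ 5945.0 → 5945

N ≈ 5945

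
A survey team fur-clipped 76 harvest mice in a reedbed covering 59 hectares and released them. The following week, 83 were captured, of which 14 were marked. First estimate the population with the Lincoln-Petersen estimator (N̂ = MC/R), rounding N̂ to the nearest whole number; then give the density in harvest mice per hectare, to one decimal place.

density ≈ 7.6 harvest mice per hectare

N̂ = 76·83/14 = 6308/14 ≈ 450.6 → 451
Density = N̂ / area = 451 / 59 ≈ 7.64 → 7.6 per hectare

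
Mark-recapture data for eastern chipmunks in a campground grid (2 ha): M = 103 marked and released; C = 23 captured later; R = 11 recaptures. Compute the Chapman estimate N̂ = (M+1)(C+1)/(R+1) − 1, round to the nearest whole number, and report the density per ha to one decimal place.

density ≈ 103.5 eastern chipmunks per ha

N̂ = 104·24/12 − 1 = 2496/12 − 1 = 207
Density = N̂ / area = 207 / 2 ≈ 103.50 → 103.5 per ha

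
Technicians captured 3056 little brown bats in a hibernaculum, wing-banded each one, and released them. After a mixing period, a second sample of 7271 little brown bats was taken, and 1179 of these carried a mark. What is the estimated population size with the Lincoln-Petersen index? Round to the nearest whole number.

The marked fraction in the recapture sample should equal the marked fraction in the population: 1179/7271 = 3056/N.
N = (3056 × 7271) / 1179 = 22220176 / 1179 ≈ 18846.6 → 18847

N ≈ 18,847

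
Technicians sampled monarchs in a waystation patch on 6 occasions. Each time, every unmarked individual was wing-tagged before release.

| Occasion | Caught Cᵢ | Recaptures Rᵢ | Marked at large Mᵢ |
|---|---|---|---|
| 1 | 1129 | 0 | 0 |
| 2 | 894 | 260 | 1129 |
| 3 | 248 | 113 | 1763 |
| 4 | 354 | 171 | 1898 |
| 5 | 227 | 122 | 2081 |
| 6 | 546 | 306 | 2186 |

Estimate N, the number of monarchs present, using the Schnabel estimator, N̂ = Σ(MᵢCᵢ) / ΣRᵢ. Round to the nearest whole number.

N ≈ 3893

Σ MᵢCᵢ = 0·1129 + 1129·894 + 1763·248 + 1898·354 + 2081·227 + 2186·546 = 0 + 1009326 + 437224 + 671892 + 472387 + 1193556 = 3784385
Σ Rᵢ = 0 + 260 + 113 + 171 + 122 + 306 = 972
N̂ = 3784385 / 972 ≈ 3893.4 → 3893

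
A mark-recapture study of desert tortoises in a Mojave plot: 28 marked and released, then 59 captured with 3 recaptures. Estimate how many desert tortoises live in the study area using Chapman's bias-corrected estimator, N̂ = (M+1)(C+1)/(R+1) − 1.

N̂ = (28+1)(59+1)/(3+1) − 1 = 29·60/4 − 1
= 1740/4 − 1 = 435 − 1 = 434

N = 434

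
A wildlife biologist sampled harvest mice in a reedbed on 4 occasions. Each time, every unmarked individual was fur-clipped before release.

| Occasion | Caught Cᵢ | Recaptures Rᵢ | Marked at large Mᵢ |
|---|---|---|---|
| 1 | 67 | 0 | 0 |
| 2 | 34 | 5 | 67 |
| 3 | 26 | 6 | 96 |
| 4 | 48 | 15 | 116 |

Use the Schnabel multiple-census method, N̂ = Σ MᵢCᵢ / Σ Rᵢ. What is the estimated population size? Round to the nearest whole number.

N ≈ 398

Σ MᵢCᵢ = 0·67 + 67·34 + 96·26 + 116·48 = 0 + 2278 + 2496 + 5568 = 10342
Σ Rᵢ = 0 + 5 + 6 + 15 = 26
N̂ = 10342 / 26 ≈ 397.8 → 398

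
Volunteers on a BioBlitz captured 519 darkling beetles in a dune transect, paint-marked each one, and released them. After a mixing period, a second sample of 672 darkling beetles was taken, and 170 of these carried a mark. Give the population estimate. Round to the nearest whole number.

N ≈ 2052

N = (519 × 672) / 170 = 348768 / 170 ≈ 2051.6 → 2052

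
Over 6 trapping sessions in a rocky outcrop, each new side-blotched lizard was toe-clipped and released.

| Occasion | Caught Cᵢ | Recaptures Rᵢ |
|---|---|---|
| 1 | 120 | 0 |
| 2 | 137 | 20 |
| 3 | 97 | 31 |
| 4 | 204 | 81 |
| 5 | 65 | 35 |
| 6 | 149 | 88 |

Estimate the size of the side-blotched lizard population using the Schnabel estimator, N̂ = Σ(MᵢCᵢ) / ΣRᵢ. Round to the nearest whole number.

N ≈ 772

Marked at large before each occasion: Mᵢ = Σⱼ<ᵢ (Cⱼ − Rⱼ) → M1=0, M2=120, M3=237, M4=303, M5=426, M6=456
Σ MᵢCᵢ = 0·120 + 120·137 + 237·97 + 303·204 + 426·65 + 456·149 = 0 + 16440 + 22989 + 61812 + 27690 + 67944 = 196875
Σ Rᵢ = 0 + 20 + 31 + 81 + 35 + 88 = 255
N̂ = 196875 / 255 ≈ 772.1 → 772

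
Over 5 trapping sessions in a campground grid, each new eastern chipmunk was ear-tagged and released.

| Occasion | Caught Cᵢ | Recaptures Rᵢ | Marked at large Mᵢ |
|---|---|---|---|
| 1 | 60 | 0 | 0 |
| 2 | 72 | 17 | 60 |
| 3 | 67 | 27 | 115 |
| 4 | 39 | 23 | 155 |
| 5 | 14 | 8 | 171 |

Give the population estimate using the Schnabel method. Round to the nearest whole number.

N ≈ 273

Σ MᵢCᵢ = 0·60 + 60·72 + 115·67 + 155·39 + 171·14 = 0 + 4320 + 7705 + 6045 + 2394 = 20464
Σ Rᵢ = 0 + 17 + 27 + 23 + 8 = 75
N̂ = 20464 / 75 ≈ 272.9 → 273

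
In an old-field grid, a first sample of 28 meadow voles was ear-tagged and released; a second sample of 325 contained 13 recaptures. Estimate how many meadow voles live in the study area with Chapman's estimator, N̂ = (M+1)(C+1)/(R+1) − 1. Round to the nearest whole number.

N̂ = (28+1)(325+1)/(13+1) − 1 = 29·326/14 − 1
= 9454/14 − 1 ≈ 675.3 − 1 ≈ 674.3 → 674

N ≈ 674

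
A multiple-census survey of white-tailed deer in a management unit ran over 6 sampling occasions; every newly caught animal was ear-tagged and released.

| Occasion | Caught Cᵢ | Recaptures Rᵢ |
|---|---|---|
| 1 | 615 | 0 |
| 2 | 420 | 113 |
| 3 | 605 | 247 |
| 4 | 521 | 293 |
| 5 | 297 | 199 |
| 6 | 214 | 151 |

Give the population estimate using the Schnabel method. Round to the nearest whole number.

Marked at large before each occasion: Mᵢ = Σⱼ<ᵢ (Cⱼ − Rⱼ) → M1=0, M2=615, M3=922, M4=1280, M5=1508, M6=1606
Σ MᵢCᵢ = 0·615 + 615·420 + 922·605 + 1280·521 + 1508·297 + 1606·214 = 0 + 258300 + 557810 + 666880 + 447876 + 343684 = 2274550
Σ Rᵢ = 0 + 113 + 247 + 293 + 199 + 151 = 1003
N̂ = 2274550 / 1003 ≈ 2267.7 → 2268

N ≈ 2268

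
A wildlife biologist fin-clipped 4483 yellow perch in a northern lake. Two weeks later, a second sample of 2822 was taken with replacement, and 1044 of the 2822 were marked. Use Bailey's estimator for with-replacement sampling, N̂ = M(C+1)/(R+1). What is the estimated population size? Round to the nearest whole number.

N̂ = 4483·(2822+1)/(1044+1) = 4483·2823/1045 = 12655509/1045 ≈ 12110.5 → 12111

N ≈ 12,111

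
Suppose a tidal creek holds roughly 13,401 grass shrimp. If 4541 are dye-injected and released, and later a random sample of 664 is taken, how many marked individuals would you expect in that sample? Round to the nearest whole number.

The marked fraction of the population is 4541/13401, so in a sample of 664 expect C·(M/N) marked.
E[R] = 4541 × 664 / 13401 = 3015224 / 13401 ≈ 225.0 → 225

expected recaptures ≈ 225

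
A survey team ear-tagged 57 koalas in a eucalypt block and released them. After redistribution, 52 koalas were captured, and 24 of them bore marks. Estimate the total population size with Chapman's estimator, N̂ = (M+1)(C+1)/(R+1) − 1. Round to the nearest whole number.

N̂ = (57+1)(52+1)/(24+1) − 1 = 58·53/25 − 1
= 3074/25 − 1 ≈ 123.0 − 1 ≈ 122.0 → 122

N ≈ 122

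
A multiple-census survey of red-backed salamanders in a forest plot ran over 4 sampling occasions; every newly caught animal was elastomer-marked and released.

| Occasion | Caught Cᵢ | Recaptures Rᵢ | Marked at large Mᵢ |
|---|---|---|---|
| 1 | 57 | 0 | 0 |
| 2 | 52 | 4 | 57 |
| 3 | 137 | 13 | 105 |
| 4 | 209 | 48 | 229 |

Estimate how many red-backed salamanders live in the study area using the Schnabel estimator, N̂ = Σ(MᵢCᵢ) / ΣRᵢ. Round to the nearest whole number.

N ≈ 1003

Σ MᵢCᵢ = 0·57 + 57·52 + 105·137 + 229·209 = 0 + 2964 + 14385 + 47861 = 65210
Σ Rᵢ = 0 + 4 + 13 + 48 = 65
N̂ = 65210 / 65 ≈ 1003.2 → 1003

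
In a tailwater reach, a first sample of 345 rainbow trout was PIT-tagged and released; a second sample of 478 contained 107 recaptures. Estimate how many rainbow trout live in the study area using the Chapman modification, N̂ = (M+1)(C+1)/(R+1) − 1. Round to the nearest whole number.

N̂ = (345+1)(478+1)/(107+1) − 1 = 346·479/108 − 1
= 165734/108 − 1 ≈ 1534.6 − 1 ≈ 1533.6 → 1534

N ≈ 1534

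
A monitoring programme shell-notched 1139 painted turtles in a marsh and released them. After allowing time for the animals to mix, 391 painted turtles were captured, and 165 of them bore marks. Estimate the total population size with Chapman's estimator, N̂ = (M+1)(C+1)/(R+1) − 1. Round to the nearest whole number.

N ≈ 2691

N̂ = (1139+1)(391+1)/(165+1) − 1 = 1140·392/166 − 1
= 446880/166 − 1 ≈ 2692.0 − 1 ≈ 2691.0 → 2691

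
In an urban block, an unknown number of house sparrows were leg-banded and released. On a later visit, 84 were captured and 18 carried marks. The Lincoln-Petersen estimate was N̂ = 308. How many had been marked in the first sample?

From N = M·C/R: M = N·R / C = 308·18 / 84 = 5544 / 84 = 66.

M = 66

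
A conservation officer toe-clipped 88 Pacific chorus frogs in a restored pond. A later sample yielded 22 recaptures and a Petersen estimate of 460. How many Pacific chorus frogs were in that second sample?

From N = M·C/R: C = N·R / M = 460·22 / 88 = 10120 / 88 = 115.

C = 115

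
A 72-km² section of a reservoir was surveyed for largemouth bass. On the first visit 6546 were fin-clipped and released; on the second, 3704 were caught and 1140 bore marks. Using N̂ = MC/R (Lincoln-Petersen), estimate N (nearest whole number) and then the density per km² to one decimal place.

density ≈ 295.4 largemouth bass per km²

N̂ = 6546·3704/1140 = 24246384/1140 ≈ 21268.8 → 21269
Density = N̂ / area = 21269 / 72 ≈ 295.40 → 295.4 per km²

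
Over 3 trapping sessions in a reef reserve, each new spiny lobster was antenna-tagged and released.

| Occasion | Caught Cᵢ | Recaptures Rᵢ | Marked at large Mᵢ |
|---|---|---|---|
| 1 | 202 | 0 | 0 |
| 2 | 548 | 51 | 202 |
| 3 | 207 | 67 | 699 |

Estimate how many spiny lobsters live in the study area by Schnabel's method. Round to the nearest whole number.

Σ MᵢCᵢ = 0·202 + 202·548 + 699·207 = 0 + 110696 + 144693 = 255389
Σ Rᵢ = 0 + 51 + 67 = 118
N̂ = 255389 / 118 ≈ 2164.3 → 2164

N ≈ 2164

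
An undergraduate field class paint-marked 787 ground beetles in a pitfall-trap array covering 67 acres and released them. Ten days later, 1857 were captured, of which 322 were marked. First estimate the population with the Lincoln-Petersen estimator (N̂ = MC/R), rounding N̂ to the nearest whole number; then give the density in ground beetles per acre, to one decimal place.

N̂ = 787·1857/322 = 1461459/322 ≈ 4538.7 → 4539
Density = N̂ / area = 4539 / 67 ≈ 67.746 → 67.7 per acre

density ≈ 67.7 ground beetles per acre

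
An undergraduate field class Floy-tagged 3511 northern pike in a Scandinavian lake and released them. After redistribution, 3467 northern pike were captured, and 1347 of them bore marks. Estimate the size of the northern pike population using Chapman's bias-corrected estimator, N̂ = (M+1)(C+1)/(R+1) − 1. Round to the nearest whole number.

N ≈ 9034

N̂ = (3511+1)(3467+1)/(1347+1) − 1 = 3512·3468/1348 − 1
= 12179616/1348 − 1 ≈ 9035.3 − 1 ≈ 9034.3 → 9034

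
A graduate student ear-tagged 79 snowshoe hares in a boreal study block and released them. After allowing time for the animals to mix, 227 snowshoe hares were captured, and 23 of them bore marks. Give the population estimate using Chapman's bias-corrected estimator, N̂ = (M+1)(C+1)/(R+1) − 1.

N = 759

N̂ = (79+1)(227+1)/(23+1) − 1 = 80·228/24 − 1
= 18240/24 − 1 = 760 − 1 = 759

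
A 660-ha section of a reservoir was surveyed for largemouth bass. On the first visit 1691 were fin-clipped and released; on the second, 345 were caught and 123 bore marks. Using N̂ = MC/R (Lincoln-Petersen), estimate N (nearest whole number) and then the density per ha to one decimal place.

N̂ = 1691·345/123 = 583395/123 ≈ 4743.0 → 4743
Density = N̂ / area = 4743 / 660 ≈ 7.19 → 7.2 per ha

density ≈ 7.2 largemouth bass per ha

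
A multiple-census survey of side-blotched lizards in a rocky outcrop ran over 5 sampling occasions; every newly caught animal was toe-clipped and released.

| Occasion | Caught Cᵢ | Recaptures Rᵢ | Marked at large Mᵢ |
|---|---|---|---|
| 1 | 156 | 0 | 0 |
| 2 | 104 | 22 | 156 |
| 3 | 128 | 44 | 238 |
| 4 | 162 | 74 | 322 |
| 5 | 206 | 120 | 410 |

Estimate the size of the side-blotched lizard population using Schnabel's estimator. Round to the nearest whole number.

N ≈ 705

Σ MᵢCᵢ = 0·156 + 156·104 + 238·128 + 322·162 + 410·206 = 0 + 16224 + 30464 + 52164 + 84460 = 183312
Σ Rᵢ = 0 + 22 + 44 + 74 + 120 = 260
N̂ = 183312 / 260 ≈ 705.0 → 705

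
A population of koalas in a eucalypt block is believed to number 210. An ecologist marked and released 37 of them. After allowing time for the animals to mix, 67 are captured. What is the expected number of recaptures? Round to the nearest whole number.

expected recaptures ≈ 12

Expected recaptures E[R] = M·C / N.
E[R] = 37 × 67 / 210 = 2479 / 210 ≈ 11.8 → 12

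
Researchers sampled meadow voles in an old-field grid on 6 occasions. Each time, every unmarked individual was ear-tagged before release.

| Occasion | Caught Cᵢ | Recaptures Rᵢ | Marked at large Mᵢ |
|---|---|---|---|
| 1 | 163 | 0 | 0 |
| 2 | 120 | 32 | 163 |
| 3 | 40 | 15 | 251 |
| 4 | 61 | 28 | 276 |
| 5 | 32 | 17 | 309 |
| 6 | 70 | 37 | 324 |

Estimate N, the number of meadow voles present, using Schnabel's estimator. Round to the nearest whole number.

Σ MᵢCᵢ = 0·163 + 163·120 + 251·40 + 276·61 + 309·32 + 324·70 = 0 + 19560 + 10040 + 16836 + 9888 + 22680 = 79004
Σ Rᵢ = 0 + 32 + 15 + 28 + 17 + 37 = 129
N̂ = 79004 / 129 ≈ 612.4 → 612

N ≈ 612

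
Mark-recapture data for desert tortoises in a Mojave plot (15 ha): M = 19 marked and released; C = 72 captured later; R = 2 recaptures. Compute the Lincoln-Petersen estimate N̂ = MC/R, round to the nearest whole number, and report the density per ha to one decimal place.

density ≈ 45.6 desert tortoises per ha

N̂ = 19·72/2 = 1368/2 = 684
Density = N̂ / area = 684 / 15 ≈ 45.60 → 45.6 per ha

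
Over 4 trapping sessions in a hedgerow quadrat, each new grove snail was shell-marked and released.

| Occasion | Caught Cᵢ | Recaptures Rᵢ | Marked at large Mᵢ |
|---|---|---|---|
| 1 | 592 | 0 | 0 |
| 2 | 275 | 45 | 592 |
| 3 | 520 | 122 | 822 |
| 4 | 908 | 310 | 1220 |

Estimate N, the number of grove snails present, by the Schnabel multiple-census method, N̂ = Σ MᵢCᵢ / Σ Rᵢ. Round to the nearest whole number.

N ≈ 3560

Σ MᵢCᵢ = 0·592 + 592·275 + 822·520 + 1220·908 = 0 + 162800 + 427440 + 1107760 = 1698000
Σ Rᵢ = 0 + 45 + 122 + 310 = 477
N̂ = 1698000 / 477 ≈ 3559.7 → 3560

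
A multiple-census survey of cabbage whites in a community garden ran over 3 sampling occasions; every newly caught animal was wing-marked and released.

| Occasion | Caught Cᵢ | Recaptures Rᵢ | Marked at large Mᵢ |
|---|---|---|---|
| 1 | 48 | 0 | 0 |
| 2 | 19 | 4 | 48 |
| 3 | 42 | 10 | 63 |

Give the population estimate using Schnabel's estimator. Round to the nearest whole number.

Σ MᵢCᵢ = 0·48 + 48·19 + 63·42 = 0 + 912 + 2646 = 3558
Σ Rᵢ = 0 + 4 + 10 = 14
N̂ = 3558 / 14 ≈ 254.1 → 254

N ≈ 254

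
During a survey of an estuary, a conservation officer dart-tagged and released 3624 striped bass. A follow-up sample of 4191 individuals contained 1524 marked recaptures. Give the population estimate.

N = 9966

The marked fraction in the recapture sample should equal the marked fraction in the population: 1524/4191 = 3624/N.
N = (3624 × 4191) / 1524 = 15188184 / 1524 = 9966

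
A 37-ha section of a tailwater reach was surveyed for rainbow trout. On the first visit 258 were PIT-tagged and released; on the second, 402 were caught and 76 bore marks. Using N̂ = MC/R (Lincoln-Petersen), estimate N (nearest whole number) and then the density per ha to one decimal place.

N̂ = 258·402/76 = 103716/76 ≈ 1364.7 → 1365
Density = N̂ / area = 1365 / 37 ≈ 36.89 → 36.9 per ha

density ≈ 36.9 rainbow trout per ha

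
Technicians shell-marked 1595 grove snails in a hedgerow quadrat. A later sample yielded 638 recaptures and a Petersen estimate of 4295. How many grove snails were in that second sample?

From N = M·C/R: C = N·R / M = 4295·638 / 1595 = 2740210 / 1595 = 1718.

C = 1718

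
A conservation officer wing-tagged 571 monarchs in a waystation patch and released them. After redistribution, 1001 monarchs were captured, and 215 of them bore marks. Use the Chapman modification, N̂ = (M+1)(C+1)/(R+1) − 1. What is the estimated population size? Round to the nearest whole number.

N̂ = (571+1)(1001+1)/(215+1) − 1 = 572·1002/216 − 1
= 573144/216 − 1 ≈ 2653.4 − 1 ≈ 2652.4 → 2652

N ≈ 2652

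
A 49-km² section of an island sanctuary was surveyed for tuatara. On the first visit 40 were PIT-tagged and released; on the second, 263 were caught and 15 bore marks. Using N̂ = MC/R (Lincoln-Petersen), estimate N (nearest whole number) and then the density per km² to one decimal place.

density ≈ 14.3 tuatara per km²

N̂ = 40·263/15 = 10520/15 ≈ 701.3 → 701
Density = N̂ / area = 701 / 49 ≈ 14.31 → 14.3 per km²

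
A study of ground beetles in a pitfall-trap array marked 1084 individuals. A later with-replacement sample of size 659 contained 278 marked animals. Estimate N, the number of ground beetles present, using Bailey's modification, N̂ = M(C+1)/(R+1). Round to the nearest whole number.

N ≈ 2564

N̂ = 1084·(659+1)/(278+1) = 1084·660/279 = 715440/279 ≈ 2564.3 → 2564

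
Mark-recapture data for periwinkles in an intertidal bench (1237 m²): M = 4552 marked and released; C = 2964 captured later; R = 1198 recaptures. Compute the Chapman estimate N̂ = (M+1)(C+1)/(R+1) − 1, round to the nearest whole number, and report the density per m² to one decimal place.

N̂ = 4553·2965/1199 − 1 = 13499645/1199 − 1 ≈ 11258.1 → 11258
Density = N̂ / area = 11258 / 1237 ≈ 9.10 → 9.1 per m²

density ≈ 9.1 periwinkles per m²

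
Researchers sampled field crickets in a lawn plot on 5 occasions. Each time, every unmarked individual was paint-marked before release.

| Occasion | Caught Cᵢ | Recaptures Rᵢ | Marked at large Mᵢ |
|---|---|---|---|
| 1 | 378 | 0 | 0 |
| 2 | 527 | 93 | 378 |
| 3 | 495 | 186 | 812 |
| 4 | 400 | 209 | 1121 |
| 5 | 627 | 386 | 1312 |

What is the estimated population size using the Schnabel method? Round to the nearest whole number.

N ≈ 2142

Σ MᵢCᵢ = 0·378 + 378·527 + 812·495 + 1121·400 + 1312·627 = 0 + 199206 + 401940 + 448400 + 822624 = 1872170
Σ Rᵢ = 0 + 93 + 186 + 209 + 386 = 874
N̂ = 1872170 / 874 ≈ 2142.1 → 2142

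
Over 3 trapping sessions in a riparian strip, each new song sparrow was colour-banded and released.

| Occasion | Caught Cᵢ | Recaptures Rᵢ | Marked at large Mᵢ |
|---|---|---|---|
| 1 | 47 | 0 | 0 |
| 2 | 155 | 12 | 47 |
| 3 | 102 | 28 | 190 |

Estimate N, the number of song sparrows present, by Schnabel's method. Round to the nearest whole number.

Σ MᵢCᵢ = 0·47 + 47·155 + 190·102 = 0 + 7285 + 19380 = 26665
Σ Rᵢ = 0 + 12 + 28 = 40
N̂ = 26665 / 40 ≈ 666.6 → 667

N ≈ 667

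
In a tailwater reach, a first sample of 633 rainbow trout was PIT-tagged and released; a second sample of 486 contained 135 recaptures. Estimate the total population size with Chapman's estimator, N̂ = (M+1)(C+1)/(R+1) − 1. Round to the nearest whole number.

N ≈ 2269

N̂ = (633+1)(486+1)/(135+1) − 1 = 634·487/136 − 1
= 308758/136 − 1 ≈ 2270.3 − 1 ≈ 2269.3 → 2269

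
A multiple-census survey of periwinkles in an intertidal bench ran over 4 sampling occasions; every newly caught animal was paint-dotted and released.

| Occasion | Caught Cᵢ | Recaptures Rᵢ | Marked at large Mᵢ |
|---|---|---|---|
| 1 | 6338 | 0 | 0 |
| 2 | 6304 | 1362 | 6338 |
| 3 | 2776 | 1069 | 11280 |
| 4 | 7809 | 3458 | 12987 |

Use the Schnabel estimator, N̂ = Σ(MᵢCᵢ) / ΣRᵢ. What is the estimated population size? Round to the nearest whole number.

N ≈ 29,323

Σ MᵢCᵢ = 0·6338 + 6338·6304 + 11280·2776 + 12987·7809 = 0 + 39954752 + 31313280 + 101415483 = 172683515
Σ Rᵢ = 0 + 1362 + 1069 + 3458 = 5889
N̂ = 172683515 / 5889 ≈ 29323.1 → 29323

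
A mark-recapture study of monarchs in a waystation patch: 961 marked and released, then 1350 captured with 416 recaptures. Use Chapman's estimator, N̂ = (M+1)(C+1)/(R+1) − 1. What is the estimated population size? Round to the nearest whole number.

N̂ = (961+1)(1350+1)/(416+1) − 1 = 962·1351/417 − 1
= 1299662/417 − 1 ≈ 3116.7 − 1 ≈ 3115.7 → 3116

N ≈ 3116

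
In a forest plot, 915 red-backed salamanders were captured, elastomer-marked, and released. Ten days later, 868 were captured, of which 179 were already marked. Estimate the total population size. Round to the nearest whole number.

If marked individuals mix randomly, R/C ≈ M/N, giving N ≈ M·C/R.
N = (915 × 868) / 179 = 794220 / 179 ≈ 4437.0 → 4437

N ≈ 4437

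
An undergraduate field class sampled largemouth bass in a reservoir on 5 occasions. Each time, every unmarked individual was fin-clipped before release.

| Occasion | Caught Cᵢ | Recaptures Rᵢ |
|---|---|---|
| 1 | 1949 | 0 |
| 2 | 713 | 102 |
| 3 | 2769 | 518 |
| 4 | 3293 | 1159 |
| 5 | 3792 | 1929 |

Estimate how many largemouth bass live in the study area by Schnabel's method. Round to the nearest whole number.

Marked at large before each occasion: Mᵢ = Σⱼ<ᵢ (Cⱼ − Rⱼ) → M1=0, M2=1949, M3=2560, M4=4811, M5=6945
Σ MᵢCᵢ = 0·1949 + 1949·713 + 2560·2769 + 4811·3293 + 6945·3792 = 0 + 1389637 + 7088640 + 15842623 + 26335440 = 50656340
Σ Rᵢ = 0 + 102 + 518 + 1159 + 1929 = 3708
N̂ = 50656340 / 3708 ≈ 13661.4 → 13661

N ≈ 13,661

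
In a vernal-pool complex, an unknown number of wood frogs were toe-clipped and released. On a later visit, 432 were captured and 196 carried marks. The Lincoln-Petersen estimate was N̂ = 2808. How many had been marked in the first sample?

From N = M·C/R: M = N·R / C = 2808·196 / 432 = 550368 / 432 = 1274.

M = 1274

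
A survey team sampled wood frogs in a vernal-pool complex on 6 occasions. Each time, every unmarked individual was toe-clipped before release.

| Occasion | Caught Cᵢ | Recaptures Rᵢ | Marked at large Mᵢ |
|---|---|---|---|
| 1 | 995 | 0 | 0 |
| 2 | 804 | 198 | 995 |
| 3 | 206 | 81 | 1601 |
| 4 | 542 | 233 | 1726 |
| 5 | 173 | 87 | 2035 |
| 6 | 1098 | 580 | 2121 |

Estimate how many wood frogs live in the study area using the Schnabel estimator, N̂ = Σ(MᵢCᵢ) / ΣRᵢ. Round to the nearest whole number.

N ≈ 4026

Σ MᵢCᵢ = 0·995 + 995·804 + 1601·206 + 1726·542 + 2035·173 + 2121·1098 = 0 + 799980 + 329806 + 935492 + 352055 + 2328858 = 4746191
Σ Rᵢ = 0 + 198 + 81 + 233 + 87 + 580 = 1179
N̂ = 4746191 / 1179 ≈ 4025.6 → 4026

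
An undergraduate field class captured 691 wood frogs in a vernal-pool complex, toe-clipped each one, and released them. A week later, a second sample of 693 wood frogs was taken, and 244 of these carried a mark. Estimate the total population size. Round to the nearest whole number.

N ≈ 1963

Lincoln-Petersen assumes M/N = R/C, so N = M·C / R.
N = (691 × 693) / 244 = 478863 / 244 ≈ 1962.6 → 1963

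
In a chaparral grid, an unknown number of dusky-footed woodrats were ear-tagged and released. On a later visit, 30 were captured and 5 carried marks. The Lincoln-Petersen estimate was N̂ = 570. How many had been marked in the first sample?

From N = M·C/R: M = N·R / C = 570·5 / 30 = 2850 / 30 = 95.

M = 95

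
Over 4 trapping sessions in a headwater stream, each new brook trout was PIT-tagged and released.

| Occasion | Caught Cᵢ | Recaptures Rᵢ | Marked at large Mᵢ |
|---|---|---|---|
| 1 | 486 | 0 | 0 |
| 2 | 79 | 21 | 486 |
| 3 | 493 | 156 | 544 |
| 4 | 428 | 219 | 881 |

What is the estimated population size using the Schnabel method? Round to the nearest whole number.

Σ MᵢCᵢ = 0·486 + 486·79 + 544·493 + 881·428 = 0 + 38394 + 268192 + 377068 = 683654
Σ Rᵢ = 0 + 21 + 156 + 219 = 396
N̂ = 683654 / 396 ≈ 1726.4 → 1726

N ≈ 1726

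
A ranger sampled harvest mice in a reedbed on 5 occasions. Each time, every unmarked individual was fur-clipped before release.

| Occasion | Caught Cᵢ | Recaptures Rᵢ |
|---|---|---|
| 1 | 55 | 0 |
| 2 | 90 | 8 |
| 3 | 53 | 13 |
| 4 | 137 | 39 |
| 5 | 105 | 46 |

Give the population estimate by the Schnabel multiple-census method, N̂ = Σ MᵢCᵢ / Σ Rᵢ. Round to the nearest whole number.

Marked at large before each occasion: Mᵢ = Σⱼ<ᵢ (Cⱼ − Rⱼ) → M1=0, M2=55, M3=137, M4=177, M5=275
Σ MᵢCᵢ = 0·55 + 55·90 + 137·53 + 177·137 + 275·105 = 0 + 4950 + 7261 + 24249 + 28875 = 65335
Σ Rᵢ = 0 + 8 + 13 + 39 + 46 = 106
N̂ = 65335 / 106 ≈ 616.4 → 616

N ≈ 616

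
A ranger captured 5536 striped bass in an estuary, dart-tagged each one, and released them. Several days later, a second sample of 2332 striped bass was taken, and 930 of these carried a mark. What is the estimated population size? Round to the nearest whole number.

N = (5536 × 2332) / 930 = 12909952 / 930 ≈ 13881.7 → 13882

N ≈ 13,882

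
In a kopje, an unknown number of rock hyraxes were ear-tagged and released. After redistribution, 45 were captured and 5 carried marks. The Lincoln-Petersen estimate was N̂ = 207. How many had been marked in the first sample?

From N = M·C/R: M = N·R / C = 207·5 / 45 = 1035 / 45 = 23.

M = 23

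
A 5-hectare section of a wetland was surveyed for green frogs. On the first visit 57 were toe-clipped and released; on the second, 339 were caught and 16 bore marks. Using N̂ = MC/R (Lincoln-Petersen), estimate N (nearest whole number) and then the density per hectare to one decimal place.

density ≈ 241.6 green frogs per hectare

N̂ = 57·339/16 = 19323/16 ≈ 1207.7 → 1208
Density = N̂ / area = 1208 / 5 ≈ 241.60 → 241.6 per hectare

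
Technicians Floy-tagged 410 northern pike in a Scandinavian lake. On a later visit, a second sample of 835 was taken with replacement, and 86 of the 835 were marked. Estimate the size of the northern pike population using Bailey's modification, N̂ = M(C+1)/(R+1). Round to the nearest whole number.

N ≈ 3940

N̂ = 410·(835+1)/(86+1) = 410·836/87 = 342760/87 ≈ 3939.8 → 3940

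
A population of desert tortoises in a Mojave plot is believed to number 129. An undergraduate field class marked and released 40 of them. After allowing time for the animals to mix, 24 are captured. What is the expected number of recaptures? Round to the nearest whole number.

The marked fraction of the population is 40/129, so in a sample of 24 expect C·(M/N) marked.
E[R] = 40 × 24 / 129 = 960 / 129 ≈ 7.4 → 7

expected recaptures ≈ 7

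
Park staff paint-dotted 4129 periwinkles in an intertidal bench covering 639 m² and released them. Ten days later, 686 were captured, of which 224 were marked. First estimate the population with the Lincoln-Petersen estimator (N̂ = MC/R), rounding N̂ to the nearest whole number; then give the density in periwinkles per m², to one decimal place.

density ≈ 19.8 periwinkles per m²

N̂ = 4129·686/224 = 2832494/224 ≈ 12645.1 → 12645
Density = N̂ / area = 12645 / 639 ≈ 19.79 → 19.8 per m²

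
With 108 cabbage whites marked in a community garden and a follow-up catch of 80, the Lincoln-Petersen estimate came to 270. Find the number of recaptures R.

From N = M·C/R: R = M·C / N = 108·80 / 270 = 8640 / 270 = 32.

R = 32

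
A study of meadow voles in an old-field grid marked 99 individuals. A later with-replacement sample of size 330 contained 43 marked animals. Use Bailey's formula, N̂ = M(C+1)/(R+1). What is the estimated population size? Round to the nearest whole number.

N̂ = 99·(330+1)/(43+1) = 99·331/44 = 32769/44 ≈ 744.8 → 745

N ≈ 745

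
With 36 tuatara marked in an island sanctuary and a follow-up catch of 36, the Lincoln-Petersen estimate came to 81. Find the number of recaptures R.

From N = M·C/R: R = M·C / N = 36·36 / 81 = 1296 / 81 = 16.

R = 16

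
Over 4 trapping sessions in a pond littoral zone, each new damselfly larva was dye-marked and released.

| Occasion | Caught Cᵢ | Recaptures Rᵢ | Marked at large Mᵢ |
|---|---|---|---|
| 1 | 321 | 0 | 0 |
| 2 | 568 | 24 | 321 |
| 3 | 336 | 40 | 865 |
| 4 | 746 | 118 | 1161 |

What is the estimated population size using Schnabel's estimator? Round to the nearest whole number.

N ≈ 7358

Σ MᵢCᵢ = 0·321 + 321·568 + 865·336 + 1161·746 = 0 + 182328 + 290640 + 866106 = 1339074
Σ Rᵢ = 0 + 24 + 40 + 118 = 182
N̂ = 1339074 / 182 ≈ 7357.5 → 7358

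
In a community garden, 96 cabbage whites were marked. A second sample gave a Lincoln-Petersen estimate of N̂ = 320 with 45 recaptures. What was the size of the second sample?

C = 150

From N = M·C/R: C = N·R / M = 320·45 / 96 = 14400 / 96 = 150.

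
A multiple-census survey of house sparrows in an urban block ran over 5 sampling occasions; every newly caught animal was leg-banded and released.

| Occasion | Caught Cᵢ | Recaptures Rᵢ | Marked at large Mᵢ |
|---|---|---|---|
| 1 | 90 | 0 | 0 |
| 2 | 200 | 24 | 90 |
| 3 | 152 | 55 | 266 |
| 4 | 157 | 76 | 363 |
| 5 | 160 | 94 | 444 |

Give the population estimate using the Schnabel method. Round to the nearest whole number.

N ≈ 749

Σ MᵢCᵢ = 0·90 + 90·200 + 266·152 + 363·157 + 444·160 = 0 + 18000 + 40432 + 56991 + 71040 = 186463
Σ Rᵢ = 0 + 24 + 55 + 76 + 94 = 249
N̂ = 186463 / 249 ≈ 748.8 → 749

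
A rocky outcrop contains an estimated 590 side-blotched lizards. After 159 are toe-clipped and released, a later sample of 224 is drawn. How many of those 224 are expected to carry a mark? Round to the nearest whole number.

Expected recaptures E[R] = M·C / N.
E[R] = 159 × 224 / 590 = 35616 / 590 ≈ 60.4 → 60

expected recaptures ≈ 60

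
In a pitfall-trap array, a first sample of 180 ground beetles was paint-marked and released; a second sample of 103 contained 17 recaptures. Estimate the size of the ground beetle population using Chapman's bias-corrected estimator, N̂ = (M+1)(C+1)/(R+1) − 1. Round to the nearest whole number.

N̂ = (180+1)(103+1)/(17+1) − 1 = 181·104/18 − 1
= 18824/18 − 1 ≈ 1045.8 − 1 ≈ 1044.8 → 1045

N ≈ 1045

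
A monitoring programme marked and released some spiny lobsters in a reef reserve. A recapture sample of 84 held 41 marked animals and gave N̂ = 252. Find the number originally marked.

M = 123

From N = M·C/R: M = N·R / C = 252·41 / 84 = 10332 / 84 = 123.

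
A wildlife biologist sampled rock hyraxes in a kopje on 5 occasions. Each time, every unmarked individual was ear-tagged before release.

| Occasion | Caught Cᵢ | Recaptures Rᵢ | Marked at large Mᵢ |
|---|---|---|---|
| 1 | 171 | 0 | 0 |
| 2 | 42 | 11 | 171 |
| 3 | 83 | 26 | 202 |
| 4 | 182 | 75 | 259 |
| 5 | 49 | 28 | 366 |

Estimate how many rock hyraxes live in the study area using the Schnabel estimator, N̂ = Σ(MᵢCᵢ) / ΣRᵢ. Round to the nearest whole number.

Σ MᵢCᵢ = 0·171 + 171·42 + 202·83 + 259·182 + 366·49 = 0 + 7182 + 16766 + 47138 + 17934 = 89020
Σ Rᵢ = 0 + 11 + 26 + 75 + 28 = 140
N̂ = 89020 / 140 ≈ 635.9 → 636

N ≈ 636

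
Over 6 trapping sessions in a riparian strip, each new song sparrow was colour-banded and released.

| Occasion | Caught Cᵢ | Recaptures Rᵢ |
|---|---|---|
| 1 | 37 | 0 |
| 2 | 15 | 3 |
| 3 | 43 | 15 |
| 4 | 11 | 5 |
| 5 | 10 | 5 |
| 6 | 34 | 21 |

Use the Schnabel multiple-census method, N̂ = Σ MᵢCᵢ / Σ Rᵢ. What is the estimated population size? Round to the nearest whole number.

Marked at large before each occasion: Mᵢ = Σⱼ<ᵢ (Cⱼ − Rⱼ) → M1=0, M2=37, M3=49, M4=77, M5=83, M6=88
Σ MᵢCᵢ = 0·37 + 37·15 + 49·43 + 77·11 + 83·10 + 88·34 = 0 + 555 + 2107 + 847 + 830 + 2992 = 7331
Σ Rᵢ = 0 + 3 + 15 + 5 + 5 + 21 = 49
N̂ = 7331 / 49 ≈ 149.6 → 150

N ≈ 150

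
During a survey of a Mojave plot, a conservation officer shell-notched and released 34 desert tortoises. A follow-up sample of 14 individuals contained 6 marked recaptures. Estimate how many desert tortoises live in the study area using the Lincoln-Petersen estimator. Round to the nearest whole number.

N = (34 × 14) / 6 = 476 / 6 ≈ 79.3 → 79

N ≈ 79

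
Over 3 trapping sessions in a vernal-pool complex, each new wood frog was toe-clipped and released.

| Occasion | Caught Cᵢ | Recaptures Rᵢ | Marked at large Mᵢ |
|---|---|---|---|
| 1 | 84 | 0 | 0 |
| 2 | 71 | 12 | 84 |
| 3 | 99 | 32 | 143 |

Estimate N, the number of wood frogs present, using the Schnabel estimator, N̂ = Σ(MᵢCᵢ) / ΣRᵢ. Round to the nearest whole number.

Σ MᵢCᵢ = 0·84 + 84·71 + 143·99 = 0 + 5964 + 14157 = 20121
Σ Rᵢ = 0 + 12 + 32 = 44
N̂ = 20121 / 44 ≈ 457.3 → 457

N ≈ 457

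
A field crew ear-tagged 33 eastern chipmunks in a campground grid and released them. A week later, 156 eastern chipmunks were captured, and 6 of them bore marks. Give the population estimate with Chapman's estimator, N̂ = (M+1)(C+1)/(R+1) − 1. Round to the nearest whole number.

N ≈ 762

N̂ = (33+1)(156+1)/(6+1) − 1 = 34·157/7 − 1
= 5338/7 − 1 ≈ 762.6 − 1 ≈ 761.6 → 762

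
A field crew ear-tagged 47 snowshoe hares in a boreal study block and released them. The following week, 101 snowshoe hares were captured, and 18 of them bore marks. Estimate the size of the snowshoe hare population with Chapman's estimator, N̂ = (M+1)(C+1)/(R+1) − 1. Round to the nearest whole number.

N̂ = (47+1)(101+1)/(18+1) − 1 = 48·102/19 − 1
= 4896/19 − 1 ≈ 257.7 − 1 ≈ 256.7 → 257

N ≈ 257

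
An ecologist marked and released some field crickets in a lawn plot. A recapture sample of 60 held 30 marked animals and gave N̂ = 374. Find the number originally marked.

M = 187

From N = M·C/R: M = N·R / C = 374·30 / 60 = 11220 / 60 = 187.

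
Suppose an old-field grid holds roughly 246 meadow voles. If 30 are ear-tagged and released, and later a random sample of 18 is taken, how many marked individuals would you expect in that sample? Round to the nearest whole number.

expected recaptures ≈ 2

Expected recaptures E[R] = M·C / N.
E[R] = 30 × 18 / 246 = 540 / 246 ≈ 2.2 → 2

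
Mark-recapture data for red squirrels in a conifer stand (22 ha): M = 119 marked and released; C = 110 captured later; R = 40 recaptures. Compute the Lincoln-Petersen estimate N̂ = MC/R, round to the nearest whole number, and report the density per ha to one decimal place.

N̂ = 119·110/40 = 13090/40 ≈ 327.2 → 327
Density = N̂ / area = 327 / 22 ≈ 14.86 → 14.9 per ha

density ≈ 14.9 red squirrels per ha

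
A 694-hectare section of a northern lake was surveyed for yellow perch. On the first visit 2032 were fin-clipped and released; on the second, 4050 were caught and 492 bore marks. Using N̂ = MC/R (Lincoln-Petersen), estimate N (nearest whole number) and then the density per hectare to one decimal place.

N̂ = 2032·4050/492 = 8229600/492 ≈ 16726.8 → 16727
Density = N̂ / area = 16727 / 694 ≈ 24.10 → 24.1 per hectare

density ≈ 24.1 yellow perch per hectare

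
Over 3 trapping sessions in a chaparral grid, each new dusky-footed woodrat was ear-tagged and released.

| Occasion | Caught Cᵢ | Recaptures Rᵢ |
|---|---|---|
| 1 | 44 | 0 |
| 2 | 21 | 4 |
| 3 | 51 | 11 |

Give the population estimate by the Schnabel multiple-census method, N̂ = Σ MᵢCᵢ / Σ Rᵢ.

Marked at large before each occasion: Mᵢ = Σⱼ<ᵢ (Cⱼ − Rⱼ) → M1=0, M2=44, M3=61
Σ MᵢCᵢ = 0·44 + 44·21 + 61·51 = 0 + 924 + 3111 = 4035
Σ Rᵢ = 0 + 4 + 11 = 15
N̂ = 4035 / 15 = 269

N = 269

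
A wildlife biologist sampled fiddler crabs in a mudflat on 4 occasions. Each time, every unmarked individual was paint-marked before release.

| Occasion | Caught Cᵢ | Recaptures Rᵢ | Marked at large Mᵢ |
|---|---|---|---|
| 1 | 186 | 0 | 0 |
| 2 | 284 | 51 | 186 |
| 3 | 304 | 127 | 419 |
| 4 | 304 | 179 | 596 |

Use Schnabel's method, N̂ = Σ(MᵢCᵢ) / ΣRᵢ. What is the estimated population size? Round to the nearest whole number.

N ≈ 1012

Σ MᵢCᵢ = 0·186 + 186·284 + 419·304 + 596·304 = 0 + 52824 + 127376 + 181184 = 361384
Σ Rᵢ = 0 + 51 + 127 + 179 = 357
N̂ = 361384 / 357 ≈ 1012.3 → 1012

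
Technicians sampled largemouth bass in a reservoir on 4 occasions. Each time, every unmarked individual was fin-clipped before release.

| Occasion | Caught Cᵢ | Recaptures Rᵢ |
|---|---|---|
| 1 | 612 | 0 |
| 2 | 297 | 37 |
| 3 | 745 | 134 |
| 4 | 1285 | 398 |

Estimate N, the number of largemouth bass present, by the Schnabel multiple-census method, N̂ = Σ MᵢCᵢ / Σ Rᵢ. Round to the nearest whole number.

N ≈ 4810

Marked at large before each occasion: Mᵢ = Σⱼ<ᵢ (Cⱼ − Rⱼ) → M1=0, M2=612, M3=872, M4=1483
Σ MᵢCᵢ = 0·612 + 612·297 + 872·745 + 1483·1285 = 0 + 181764 + 649640 + 1905655 = 2737059
Σ Rᵢ = 0 + 37 + 134 + 398 = 569
N̂ = 2737059 / 569 ≈ 4810.3 → 4810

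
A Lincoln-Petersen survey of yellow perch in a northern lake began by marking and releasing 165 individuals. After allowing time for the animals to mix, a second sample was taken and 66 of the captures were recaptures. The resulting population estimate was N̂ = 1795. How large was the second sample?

C = 718

From N = M·C/R: C = N·R / M = 1795·66 / 165 = 118470 / 165 = 718.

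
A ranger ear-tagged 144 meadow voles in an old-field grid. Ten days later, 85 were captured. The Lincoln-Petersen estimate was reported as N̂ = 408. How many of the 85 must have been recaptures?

R = 30

From N = M·C/R: R = M·C / N = 144·85 / 408 = 12240 / 408 = 30.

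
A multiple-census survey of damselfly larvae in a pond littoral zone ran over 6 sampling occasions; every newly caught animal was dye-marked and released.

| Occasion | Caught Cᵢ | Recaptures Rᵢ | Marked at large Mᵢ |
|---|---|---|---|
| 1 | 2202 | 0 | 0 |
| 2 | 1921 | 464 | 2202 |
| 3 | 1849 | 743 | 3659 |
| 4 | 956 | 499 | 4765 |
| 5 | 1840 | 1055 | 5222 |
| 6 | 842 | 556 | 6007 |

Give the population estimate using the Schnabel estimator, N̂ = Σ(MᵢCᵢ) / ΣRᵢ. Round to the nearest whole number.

Σ MᵢCᵢ = 0·2202 + 2202·1921 + 3659·1849 + 4765·956 + 5222·1840 + 6007·842 = 0 + 4230042 + 6765491 + 4555340 + 9608480 + 5057894 = 30217247
Σ Rᵢ = 0 + 464 + 743 + 499 + 1055 + 556 = 3317
N̂ = 30217247 / 3317 ≈ 9109.8 → 9110

N ≈ 9110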